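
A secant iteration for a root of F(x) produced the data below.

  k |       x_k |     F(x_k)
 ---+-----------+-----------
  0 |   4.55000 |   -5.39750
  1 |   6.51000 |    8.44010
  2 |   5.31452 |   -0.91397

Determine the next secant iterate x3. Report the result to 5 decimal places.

5.43133

x3 = 5.31452 − (-0.91397)·(5.31452 − 6.51000) / (-0.91397 − 8.44010)
   = 5.31452 − (1.0926329)/(-9.3540700) = 5.4313283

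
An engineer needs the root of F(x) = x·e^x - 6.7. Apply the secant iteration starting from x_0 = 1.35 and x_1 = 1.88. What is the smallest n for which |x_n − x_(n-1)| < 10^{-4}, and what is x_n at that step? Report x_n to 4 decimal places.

n = 6, x_n = 1.4980

F(1.35) = -1.492476, F(1.88) = 5.620589
x_2 = 1.880000 − 5.620589·(0.530000)/(7.113065) = 1.461206;  |Δ| = 0.418794
F(1.461206) = -0.400519
x_3 = 1.461206 − (-0.400519)·(-0.418794)/(-6.021108) = 1.489063;  |Δ| = 0.027858
F(1.489063) = -0.099069
x_4 = 1.489063 − (-0.099069)·(0.027858)/(0.301449) = 1.498219;  |Δ| = 0.009155
F(1.498219) = 0.002600
x_5 = 1.498219 − 0.002600·(0.009155)/(0.101669) = 1.497985;  |Δ| = 0.000234
F(1.497985) = -0.000016
x_6 = 1.497985 − (-0.000016)·(-0.000234)/(-0.002616) = 1.497986;  |Δ| = 0.000001
|x_6 − x_5| = 0.000001 < 10^{-4}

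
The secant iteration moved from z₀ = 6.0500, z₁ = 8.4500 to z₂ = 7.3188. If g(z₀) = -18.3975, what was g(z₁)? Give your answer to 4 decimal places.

The secant line through (6.0500, -18.3975) and (8.4500, g(z₁)) crosses zero at z₂ = 7.3188.
So (6.0500, -18.3975), (8.4500, g(z₁)), (7.3188, 0) are collinear:
g(z₁) = -18.3975 · (8.4500 − 7.3188) / (6.0500 − 7.3188) = -18.3975 · (1.131200)/(-1.268800) = 16.402311

16.4023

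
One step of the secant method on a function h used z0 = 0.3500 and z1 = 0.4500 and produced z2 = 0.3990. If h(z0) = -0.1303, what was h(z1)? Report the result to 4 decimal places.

The secant line through (0.3500, -0.1303) and (0.4500, h(z1)) crosses zero at z2 = 0.3990.
So (0.3500, -0.1303), (0.4500, h(z1)), (0.3990, 0) are collinear:
h(z1) = -0.1303 · (0.4500 − 0.3990) / (0.3500 − 0.3990) = -0.1303 · (0.051000)/(-0.049000) = 0.135618

0.1356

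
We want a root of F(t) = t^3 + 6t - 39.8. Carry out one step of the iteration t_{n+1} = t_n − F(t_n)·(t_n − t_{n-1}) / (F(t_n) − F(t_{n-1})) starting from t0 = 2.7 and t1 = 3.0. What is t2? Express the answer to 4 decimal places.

2.8289

F(2.7) = -3.917000, F(3.0) = 5.200000
t2 = 3.000000 − 5.200000·(3.000000 − 2.700000) / (5.200000 − (-3.917000)) = 3.000000 − (1.560000)/(9.117000) = 2.828891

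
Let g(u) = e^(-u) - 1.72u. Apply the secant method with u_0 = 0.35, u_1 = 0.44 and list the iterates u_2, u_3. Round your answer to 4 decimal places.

g(0.35) = 0.102688, g(0.44) = -0.112764
u_2 = 0.440000 − (-0.112764)·(0.440000 − 0.350000) / (-0.112764 − 0.102688) = 0.440000 − (-0.010149)/(-0.215452) = 0.392896
g(0.392896) = -0.000681
u_3 = 0.392896 − (-0.000681)·(0.392896 − 0.440000) / (-0.000681 − (-0.112764)) = 0.392896 − (0.000032)/(0.112082) = 0.392609

0.3929, 0.3926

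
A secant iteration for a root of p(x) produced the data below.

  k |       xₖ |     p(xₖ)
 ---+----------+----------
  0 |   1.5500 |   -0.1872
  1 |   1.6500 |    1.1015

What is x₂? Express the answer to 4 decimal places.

1.5645

x₂ = 1.6500 − 1.1015·(1.6500 − 1.5500) / (1.1015 − (-0.1872))
   = 1.6500 − (0.110150)/(1.288700) = 1.564526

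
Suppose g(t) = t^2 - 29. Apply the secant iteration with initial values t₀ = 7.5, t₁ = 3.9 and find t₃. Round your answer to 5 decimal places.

g(7.5) = 27.2500000, g(3.9) = -13.7900000
t₂ = 3.9000000 − (-13.7900000)·(3.9000000 − 7.5000000) / (-13.7900000 − 27.2500000) = 3.9000000 − (49.6440000)/(-41.0400000) = 5.1096491
g(5.1096491) = -2.8914858
t₃ = 5.1096491 − (-2.8914858)·(5.1096491 − 3.9000000) / (-2.8914858 − (-13.7900000)) = 5.1096491 − (-3.4976833)/(10.8985142) = 5.4305812

5.43058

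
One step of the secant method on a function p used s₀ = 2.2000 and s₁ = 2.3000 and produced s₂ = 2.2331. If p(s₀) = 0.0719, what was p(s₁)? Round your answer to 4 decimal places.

The secant line through (2.2000, 0.0719) and (2.3000, p(s₁)) crosses zero at s₂ = 2.2331.
So (2.2000, 0.0719), (2.3000, p(s₁)), (2.2331, 0) are collinear:
p(s₁) = 0.0719 · (2.3000 − 2.2331) / (2.2000 − 2.2331) = 0.0719 · (0.066900)/(-0.033100) = -0.145321

-0.1453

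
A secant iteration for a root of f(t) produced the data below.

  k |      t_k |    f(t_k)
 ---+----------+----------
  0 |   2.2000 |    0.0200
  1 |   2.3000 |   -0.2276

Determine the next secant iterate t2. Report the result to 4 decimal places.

t2 = 2.3000 − (-0.2276)·(2.3000 − 2.2000) / (-0.2276 − 0.0200)
   = 2.3000 − (-0.022760)/(-0.247600) = 2.208078

2.2081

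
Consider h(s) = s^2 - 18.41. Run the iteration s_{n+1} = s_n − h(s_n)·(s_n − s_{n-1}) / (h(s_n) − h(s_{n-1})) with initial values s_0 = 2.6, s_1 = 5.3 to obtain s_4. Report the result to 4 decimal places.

h(2.6) = -11.650000, h(5.3) = 9.680000
s_2 = 5.300000 − 9.680000·(5.300000 − 2.600000) / (9.680000 − (-11.650000)) = 5.300000 − (26.136000)/(21.330000) = 4.074684
h(4.074684) = -1.806954
s_3 = 4.074684 − (-1.806954)·(4.074684 − 5.300000) / (-1.806954 − 9.680000) = 4.074684 − (2.214090)/(-11.486954) = 4.267432
h(4.267432) = -0.199026
s_4 = 4.267432 − (-0.199026)·(4.267432 − 4.074684) / (-0.199026 − (-1.806954)) = 4.267432 − (-0.038362)/(1.607928) = 4.291290

4.2913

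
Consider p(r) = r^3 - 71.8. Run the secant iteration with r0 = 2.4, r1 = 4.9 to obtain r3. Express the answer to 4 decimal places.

4.0959

p(2.4) = -57.976000, p(4.9) = 45.849000
r2 = 4.900000 − 45.849000·(4.900000 − 2.400000) / (45.849000 − (-57.976000)) = 4.900000 − (114.622500)/(103.825000) = 3.796003
p(3.796003) = -17.100973
r3 = 3.796003 − (-17.100973)·(3.796003 − 4.900000) / (-17.100973 − 45.849000) = 3.796003 − (18.879425)/(-62.949973) = 4.095914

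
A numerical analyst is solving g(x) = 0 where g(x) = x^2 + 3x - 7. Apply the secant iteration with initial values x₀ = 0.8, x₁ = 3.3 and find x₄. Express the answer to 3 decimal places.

1.543

g(0.8) = -3.96000, g(3.3) = 13.79000
x₂ = 3.30000 − 13.79000·(3.30000 − 0.80000) / (13.79000 − (-3.96000)) = 3.30000 − (34.47500)/(17.75000) = 1.35775
g(1.35775) = -1.08329
x₃ = 1.35775 − (-1.08329)·(1.35775 − 3.30000) / (-1.08329 − 13.79000) = 1.35775 − (2.10401)/(-14.87329) = 1.49921
g(1.49921) = -0.25474
x₄ = 1.49921 − (-0.25474)·(1.49921 − 1.35775) / (-0.25474 − (-1.08329)) = 1.49921 − (-0.03604)/(0.82854) = 1.54270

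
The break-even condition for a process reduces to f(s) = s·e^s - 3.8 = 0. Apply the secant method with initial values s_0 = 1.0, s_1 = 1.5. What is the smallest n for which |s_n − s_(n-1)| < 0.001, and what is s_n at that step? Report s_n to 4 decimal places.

f(1.0) = -1.081718, f(1.5) = 2.922534
s_2 = 1.500000 − 2.922534·(0.500000)/(4.004252) = 1.135071;  |Δ| = 0.364929
f(1.135071) = -0.268345
s_3 = 1.135071 − (-0.268345)·(-0.364929)/(-3.190879) = 1.165761;  |Δ| = 0.030690
f(1.165761) = -0.059816
s_4 = 1.165761 − (-0.059816)·(0.030690)/(0.208529) = 1.174564;  |Δ| = 0.008803
f(1.174564) = 0.001749
s_5 = 1.174564 − 0.001749·(0.008803)/(0.061565) = 1.174314;  |Δ| = 0.000250
|s_5 − s_4| = 0.000250 < 0.001

n = 5, s_n = 1.1743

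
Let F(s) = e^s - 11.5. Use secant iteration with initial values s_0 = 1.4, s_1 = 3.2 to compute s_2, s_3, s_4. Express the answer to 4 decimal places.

2.0544, 2.3076, 2.4709

F(1.4) = -7.444800, F(3.2) = 13.032530
s_2 = 3.200000 − 13.032530·(3.200000 − 1.400000) / (13.032530 − (-7.444800)) = 3.200000 − (23.458554)/(20.477330) = 2.054413
F(2.054413) = -3.697740
s_3 = 2.054413 − (-3.697740)·(2.054413 − 3.200000) / (-3.697740 − 13.032530) = 2.054413 − (4.236081)/(-16.730270) = 2.307612
F(2.307612) = -1.449604
s_4 = 2.307612 − (-1.449604)·(2.307612 − 2.054413) / (-1.449604 − (-3.697740)) = 2.307612 − (-0.367038)/(2.248136) = 2.470875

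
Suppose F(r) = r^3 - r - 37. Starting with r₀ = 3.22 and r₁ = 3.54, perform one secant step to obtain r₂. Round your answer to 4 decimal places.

3.4252

F(3.22) = -6.833752, F(3.54) = 3.821864
r₂ = 3.540000 − 3.821864·(3.540000 − 3.220000) / (3.821864 − (-6.833752)) = 3.540000 − (1.222996)/(10.655616) = 3.425225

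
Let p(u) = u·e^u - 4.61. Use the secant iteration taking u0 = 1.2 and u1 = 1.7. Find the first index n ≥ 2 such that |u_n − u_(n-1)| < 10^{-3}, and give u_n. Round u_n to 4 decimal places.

n = 5, u_n = 1.2808

p(1.2) = -0.625860, p(1.7) = 4.695711
u2 = 1.700000 − 4.695711·(0.500000)/(5.321570) = 1.258804;  |Δ| = 0.441196
p(1.258804) = -0.177489
u3 = 1.258804 − (-0.177489)·(-0.441196)/(-4.873200) = 1.274873;  |Δ| = 0.016069
p(1.274873) = -0.048189
u4 = 1.274873 − (-0.048189)·(0.016069)/(0.129300) = 1.280862;  |Δ| = 0.005989
p(1.280862) = 0.000771
u5 = 1.280862 − 0.000771·(0.005989)/(0.048960) = 1.280768;  |Δ| = 0.000094
|u5 − u4| = 0.000094 < 10^{-3}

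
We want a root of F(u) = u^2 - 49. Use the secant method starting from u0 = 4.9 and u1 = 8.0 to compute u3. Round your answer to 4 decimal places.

6.9890

F(4.9) = -24.990000, F(8.0) = 15.000000
u2 = 8.000000 − 15.000000·(8.000000 − 4.900000) / (15.000000 − (-24.990000)) = 8.000000 − (46.500000)/(39.990000) = 6.837209
F(6.837209) = -2.252569
u3 = 6.837209 − (-2.252569)·(6.837209 − 8.000000) / (-2.252569 − 15.000000) = 6.837209 − (2.619266)/(-17.252569) = 6.989028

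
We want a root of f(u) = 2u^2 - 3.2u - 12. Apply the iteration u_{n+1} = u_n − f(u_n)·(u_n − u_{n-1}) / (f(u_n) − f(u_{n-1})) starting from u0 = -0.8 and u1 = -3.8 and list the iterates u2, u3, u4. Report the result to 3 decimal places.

f(-0.8) = -8.16000, f(-3.8) = 29.04000
u2 = -3.80000 − 29.04000·(-3.80000 − (-0.80000)) / (29.04000 − (-8.16000)) = -3.80000 − (-87.12000)/(37.20000) = -1.45806
f(-1.45806) = -3.08229
u3 = -1.45806 − (-3.08229)·(-1.45806 − (-3.80000)) / (-3.08229 − 29.04000) = -1.45806 − (-7.21852)/(-32.12229) = -1.68278
f(-1.68278) = -0.95156
u4 = -1.68278 − (-0.95156)·(-1.68278 − (-1.45806)) / (-0.95156 − (-3.08229)) = -1.68278 − (0.21383)/(2.13073) = -1.78314

-1.458, -1.683, -1.783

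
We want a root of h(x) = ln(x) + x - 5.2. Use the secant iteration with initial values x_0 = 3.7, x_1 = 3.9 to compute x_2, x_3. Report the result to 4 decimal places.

3.8517, 3.8515

h(3.7) = -0.191667, h(3.9) = 0.060977
x_2 = 3.900000 − 0.060977·(3.900000 − 3.700000) / (0.060977 − (-0.191667)) = 3.900000 − (0.012195)/(0.252644) = 3.851729
h(3.851729) = 0.000251
x_3 = 3.851729 − 0.000251·(3.851729 − 3.900000) / (0.000251 − 0.060977) = 3.851729 − (-0.000012)/(-0.060725) = 3.851529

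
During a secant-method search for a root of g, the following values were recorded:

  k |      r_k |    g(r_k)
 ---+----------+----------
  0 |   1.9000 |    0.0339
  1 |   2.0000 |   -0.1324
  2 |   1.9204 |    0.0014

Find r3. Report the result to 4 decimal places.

1.9212

r3 = 1.9204 − 0.0014·(1.9204 − 2.0000) / (0.0014 − (-0.1324))
   = 1.9204 − (-0.000111)/(0.133800) = 1.921233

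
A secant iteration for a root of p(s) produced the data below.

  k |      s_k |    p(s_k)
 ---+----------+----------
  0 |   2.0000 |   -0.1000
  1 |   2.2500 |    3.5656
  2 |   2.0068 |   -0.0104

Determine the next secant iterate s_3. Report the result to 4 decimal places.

2.0075

s_3 = 2.0068 − (-0.0104)·(2.0068 − 2.2500) / (-0.0104 − 3.5656)
   = 2.0068 − (0.002529)/(-3.576000) = 2.007507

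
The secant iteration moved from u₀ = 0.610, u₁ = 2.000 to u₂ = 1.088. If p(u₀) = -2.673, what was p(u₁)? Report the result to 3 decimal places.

5.100

The secant line through (0.610, -2.673) and (2.000, p(u₁)) crosses zero at u₂ = 1.088.
So (0.610, -2.673), (2.000, p(u₁)), (1.088, 0) are collinear:
p(u₁) = -2.673 · (2.000 − 1.088) / (0.610 − 1.088) = -2.673 · (0.91200)/(-0.47800) = 5.09995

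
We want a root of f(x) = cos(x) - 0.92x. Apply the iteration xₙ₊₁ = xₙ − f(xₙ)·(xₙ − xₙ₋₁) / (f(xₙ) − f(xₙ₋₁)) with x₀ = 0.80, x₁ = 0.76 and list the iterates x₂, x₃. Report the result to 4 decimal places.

0.7758, 0.7759

f(0.80) = -0.039293, f(0.76) = 0.025636
x₂ = 0.760000 − 0.025636·(0.760000 − 0.800000) / (0.025636 − (-0.039293)) = 0.760000 − (-0.001025)/(0.064929) = 0.775793
f(0.775793) = 0.000136
x₃ = 0.775793 − 0.000136·(0.775793 − 0.760000) / (0.000136 − 0.025636) = 0.775793 − (0.000002)/(-0.025500) = 0.775877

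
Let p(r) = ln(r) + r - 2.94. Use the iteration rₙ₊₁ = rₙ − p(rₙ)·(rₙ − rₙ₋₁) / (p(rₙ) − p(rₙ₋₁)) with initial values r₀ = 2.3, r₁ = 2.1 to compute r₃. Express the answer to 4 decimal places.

2.1668

p(2.3) = 0.192909, p(2.1) = -0.098063
r₂ = 2.100000 − (-0.098063)·(2.100000 − 2.300000) / (-0.098063 − 0.192909) = 2.100000 − (0.019613)/(-0.290972) = 2.167404
p(2.167404) = 0.000933
r₃ = 2.167404 − 0.000933·(2.167404 − 2.100000) / (0.000933 − (-0.098063)) = 2.167404 − (0.000063)/(0.098996) = 2.166768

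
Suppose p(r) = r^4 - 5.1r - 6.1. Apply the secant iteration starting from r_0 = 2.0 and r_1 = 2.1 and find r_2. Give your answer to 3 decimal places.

2.010

p(2.0) = -0.30000, p(2.1) = 2.63810
r_2 = 2.10000 − 2.63810·(2.10000 − 2.00000) / (2.63810 − (-0.30000)) = 2.10000 − (0.26381)/(2.93810) = 2.01021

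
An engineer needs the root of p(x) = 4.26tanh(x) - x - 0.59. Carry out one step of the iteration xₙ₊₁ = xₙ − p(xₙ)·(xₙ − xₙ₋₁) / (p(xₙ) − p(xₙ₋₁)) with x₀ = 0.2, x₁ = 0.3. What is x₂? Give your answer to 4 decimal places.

p(0.2) = 0.050819, p(0.3) = 0.350992
x₂ = 0.300000 − 0.350992·(0.300000 − 0.200000) / (0.350992 − 0.050819) = 0.300000 − (0.035099)/(0.300173) = 0.183070

0.1831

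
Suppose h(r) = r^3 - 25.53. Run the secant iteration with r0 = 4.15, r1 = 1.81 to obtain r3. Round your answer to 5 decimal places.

h(4.15) = 45.9433750, h(1.81) = -19.6002590
r2 = 1.8100000 − (-19.6002590)·(1.8100000 − 4.1500000) / (-19.6002590 − 45.9433750) = 1.8100000 − (45.8646061)/(-65.5436340) = 2.5097568
h(2.5097568) = -9.7213444
r3 = 2.5097568 − (-9.7213444)·(2.5097568 − 1.8100000) / (-9.7213444 − (-19.6002590)) = 2.5097568 − (-6.8025772)/(9.8789146) = 3.1983524

3.19835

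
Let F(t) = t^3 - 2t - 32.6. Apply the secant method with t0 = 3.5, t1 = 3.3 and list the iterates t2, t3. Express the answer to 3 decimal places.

F(3.5) = 3.27500, F(3.3) = -3.26300
t2 = 3.30000 − (-3.26300)·(3.30000 − 3.50000) / (-3.26300 − 3.27500) = 3.30000 − (0.65260)/(-6.53800) = 3.39982
F(3.39982) = -0.10200
t3 = 3.39982 − (-0.10200)·(3.39982 − 3.30000) / (-0.10200 − (-3.26300)) = 3.39982 − (-0.01018)/(3.16100) = 3.40304

3.400, 3.403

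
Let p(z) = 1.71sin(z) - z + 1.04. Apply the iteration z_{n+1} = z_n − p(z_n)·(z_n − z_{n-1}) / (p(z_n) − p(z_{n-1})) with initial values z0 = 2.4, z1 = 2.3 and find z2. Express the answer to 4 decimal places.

p(2.4) = -0.204958, p(2.3) = 0.015156
z2 = 2.300000 − 0.015156·(2.300000 − 2.400000) / (0.015156 − (-0.204958)) = 2.300000 − (-0.001516)/(0.220114) = 2.306885

2.3069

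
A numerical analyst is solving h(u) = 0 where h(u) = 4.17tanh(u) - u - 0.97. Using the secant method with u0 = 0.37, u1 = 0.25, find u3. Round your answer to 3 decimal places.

0.320

h(0.37) = 0.13615, h(0.25) = -0.19869
u2 = 0.25000 − (-0.19869)·(0.25000 − 0.37000) / (-0.19869 − 0.13615) = 0.25000 − (0.02384)/(-0.33483) = 0.32121
h(0.32121) = 0.00399
u3 = 0.32121 − 0.00399·(0.32121 − 0.25000) / (0.00399 − (-0.19869)) = 0.32121 − (0.00028)/(0.20268) = 0.31981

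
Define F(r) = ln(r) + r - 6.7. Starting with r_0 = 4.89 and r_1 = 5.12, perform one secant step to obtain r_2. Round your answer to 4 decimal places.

5.0757

F(4.89) = -0.222808, F(5.12) = 0.053154
r_2 = 5.120000 − 0.053154·(5.120000 − 4.890000) / (0.053154 − (-0.222808)) = 5.120000 − (0.012226)/(0.275962) = 5.075699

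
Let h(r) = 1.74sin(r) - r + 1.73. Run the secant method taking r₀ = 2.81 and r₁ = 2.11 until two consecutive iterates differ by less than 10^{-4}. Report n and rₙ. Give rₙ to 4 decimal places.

h(2.81) = -0.513544, h(2.11) = 1.113125
r₂ = 2.110000 − 1.113125·(-0.700000)/(1.626669) = 2.589008;  |Δ| = 0.479008
h(2.589008) = 0.054299
r₃ = 2.589008 − 0.054299·(0.479008)/(-1.058826) = 2.613573;  |Δ| = 0.024565
h(2.613573) = -0.006919
r₄ = 2.613573 − (-0.006919)·(0.024565)/(-0.061217) = 2.610796;  |Δ| = 0.002776
h(2.610796) = 0.000027
r₅ = 2.610796 − 0.000027·(-0.002776)/(0.006945) = 2.610807;  |Δ| = 0.000011
|r₅ − r₄| = 0.000011 < 10^{-4}

n = 5, rₙ = 2.6108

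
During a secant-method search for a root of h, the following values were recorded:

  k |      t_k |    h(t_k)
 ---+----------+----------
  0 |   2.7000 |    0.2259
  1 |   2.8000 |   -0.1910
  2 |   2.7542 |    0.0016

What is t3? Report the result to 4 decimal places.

t3 = 2.7542 − 0.0016·(2.7542 − 2.8000) / (0.0016 − (-0.1910))
   = 2.7542 − (-0.000073)/(0.192600) = 2.754580

2.7546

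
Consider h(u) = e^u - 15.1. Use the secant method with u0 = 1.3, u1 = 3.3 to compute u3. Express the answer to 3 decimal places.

2.592

h(1.3) = -11.43070, h(3.3) = 12.01264
u2 = 3.30000 − 12.01264·(3.30000 − 1.30000) / (12.01264 − (-11.43070)) = 3.30000 − (24.02528)/(23.44334) = 2.27518
h(2.27518) = -5.37036
u3 = 2.27518 − (-5.37036)·(2.27518 − 3.30000) / (-5.37036 − 12.01264) = 2.27518 − (5.50367)/(-17.38300) = 2.59179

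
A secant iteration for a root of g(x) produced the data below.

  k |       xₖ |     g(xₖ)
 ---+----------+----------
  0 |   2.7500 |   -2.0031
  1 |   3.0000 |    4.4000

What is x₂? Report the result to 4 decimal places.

x₂ = 3.0000 − 4.4000·(3.0000 − 2.7500) / (4.4000 − (-2.0031))
   = 3.0000 − (1.100000)/(6.403100) = 2.828208

2.8282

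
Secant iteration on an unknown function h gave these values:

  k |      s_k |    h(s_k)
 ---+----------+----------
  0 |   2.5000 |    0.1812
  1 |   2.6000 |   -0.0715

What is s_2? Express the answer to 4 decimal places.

2.5717

s_2 = 2.6000 − (-0.0715)·(2.6000 − 2.5000) / (-0.0715 − 0.1812)
   = 2.6000 − (-0.007150)/(-0.252700) = 2.571706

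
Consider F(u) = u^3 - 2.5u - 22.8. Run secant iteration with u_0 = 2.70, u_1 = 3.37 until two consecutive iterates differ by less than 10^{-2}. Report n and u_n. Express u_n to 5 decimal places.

F(2.70) = -9.8670000, F(3.37) = 7.0477530
u_2 = 3.3700000 − 7.0477530·(0.6700000)/(16.9147530) = 3.0908357;  |Δ| = 0.2791643
F(3.0908357) = -0.9995147
u_3 = 3.0908357 − (-0.9995147)·(-0.2791643)/(-8.0472677) = 3.1255095;  |Δ| = 0.0346737
F(3.1255095) = -0.0812673
u_4 = 3.1255095 − (-0.0812673)·(0.0346737)/(0.9182474) = 3.1285782;  |Δ| = 0.0030687
|u_4 − u_3| = 0.0030687 < 10^{-2}

n = 4, u_n = 3.12858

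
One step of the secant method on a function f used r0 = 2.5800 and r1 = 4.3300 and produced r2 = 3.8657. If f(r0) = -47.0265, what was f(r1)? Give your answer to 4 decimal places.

The secant line through (2.5800, -47.0265) and (4.3300, f(r1)) crosses zero at r2 = 3.8657.
So (2.5800, -47.0265), (4.3300, f(r1)), (3.8657, 0) are collinear:
f(r1) = -47.0265 · (4.3300 − 3.8657) / (2.5800 − 3.8657) = -47.0265 · (0.464300)/(-1.285700) = 16.982503

16.9825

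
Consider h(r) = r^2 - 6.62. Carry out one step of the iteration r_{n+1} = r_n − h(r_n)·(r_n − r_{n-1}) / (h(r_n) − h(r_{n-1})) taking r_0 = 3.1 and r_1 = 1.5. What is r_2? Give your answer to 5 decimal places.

h(3.1) = 2.9900000, h(1.5) = -4.3700000
r_2 = 1.5000000 − (-4.3700000)·(1.5000000 − 3.1000000) / (-4.3700000 − 2.9900000) = 1.5000000 − (6.9920000)/(-7.3600000) = 2.4500000

2.45000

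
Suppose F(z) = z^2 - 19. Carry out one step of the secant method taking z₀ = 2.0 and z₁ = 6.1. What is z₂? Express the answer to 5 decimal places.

3.85185

F(2.0) = -15.0000000, F(6.1) = 18.2100000
z₂ = 6.1000000 − 18.2100000·(6.1000000 − 2.0000000) / (18.2100000 − (-15.0000000)) = 6.1000000 − (74.6610000)/(33.2100000) = 3.8518519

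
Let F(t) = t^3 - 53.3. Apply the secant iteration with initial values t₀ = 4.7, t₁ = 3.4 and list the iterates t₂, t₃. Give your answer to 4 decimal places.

3.6820, 3.7719

F(4.7) = 50.523000, F(3.4) = -13.996000
t₂ = 3.400000 − (-13.996000)·(3.400000 − 4.700000) / (-13.996000 − 50.523000) = 3.400000 − (18.194800)/(-64.519000) = 3.682007
F(3.682007) = -3.382391
t₃ = 3.682007 − (-3.382391)·(3.682007 − 3.400000) / (-3.382391 − (-13.996000)) = 3.682007 − (-0.953857)/(10.613609) = 3.771878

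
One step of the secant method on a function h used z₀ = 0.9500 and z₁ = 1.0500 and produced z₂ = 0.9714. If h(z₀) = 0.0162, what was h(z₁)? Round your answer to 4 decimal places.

-0.0595

The secant line through (0.9500, 0.0162) and (1.0500, h(z₁)) crosses zero at z₂ = 0.9714.
So (0.9500, 0.0162), (1.0500, h(z₁)), (0.9714, 0) are collinear:
h(z₁) = 0.0162 · (1.0500 − 0.9714) / (0.9500 − 0.9714) = 0.0162 · (0.078600)/(-0.021400) = -0.059501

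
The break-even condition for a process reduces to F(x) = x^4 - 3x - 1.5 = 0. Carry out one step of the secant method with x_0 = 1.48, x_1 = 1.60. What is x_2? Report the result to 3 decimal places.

1.578

F(1.48) = -1.14215, F(1.60) = 0.25360
x_2 = 1.60000 − 0.25360·(1.60000 − 1.48000) / (0.25360 − (-1.14215)) = 1.60000 − (0.03043)/(1.39575) = 1.57820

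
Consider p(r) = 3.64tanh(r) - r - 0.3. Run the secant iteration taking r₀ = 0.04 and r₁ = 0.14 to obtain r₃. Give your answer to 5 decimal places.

p(0.04) = -0.1944776, p(0.14) = 0.0662965
r₂ = 0.1400000 − 0.0662965·(0.1400000 − 0.0400000) / (0.0662965 − (-0.1944776)) = 0.1400000 − (0.0066297)/(0.2607741) = 0.1145770
p(0.1145770) = 0.0006679
r₃ = 0.1145770 − 0.0006679·(0.1145770 − 0.1400000) / (0.0006679 − 0.0662965) = 0.1145770 − (-0.0000170)/(-0.0656286) = 0.1143183

0.11432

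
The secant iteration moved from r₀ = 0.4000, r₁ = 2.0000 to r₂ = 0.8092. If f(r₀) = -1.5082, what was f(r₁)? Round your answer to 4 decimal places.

4.3890

The secant line through (0.4000, -1.5082) and (2.0000, f(r₁)) crosses zero at r₂ = 0.8092.
So (0.4000, -1.5082), (2.0000, f(r₁)), (0.8092, 0) are collinear:
f(r₁) = -1.5082 · (2.0000 − 0.8092) / (0.4000 − 0.8092) = -1.5082 · (1.190800)/(-0.409200) = 4.388965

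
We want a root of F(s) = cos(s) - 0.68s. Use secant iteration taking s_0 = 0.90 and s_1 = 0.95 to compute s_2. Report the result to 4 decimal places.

0.9065

F(0.90) = 0.009610, F(0.95) = -0.064317
s_2 = 0.950000 − (-0.064317)·(0.950000 − 0.900000) / (-0.064317 − 0.009610) = 0.950000 − (-0.003216)/(-0.073927) = 0.906500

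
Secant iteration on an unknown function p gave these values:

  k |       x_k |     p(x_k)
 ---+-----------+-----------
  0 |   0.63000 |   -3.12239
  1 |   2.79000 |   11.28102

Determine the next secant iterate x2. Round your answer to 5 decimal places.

x2 = 2.79000 − 11.28102·(2.79000 − 0.63000) / (11.28102 − (-3.12239))
   = 2.79000 − (24.3670032)/(14.4034100) = 1.0982476

1.09825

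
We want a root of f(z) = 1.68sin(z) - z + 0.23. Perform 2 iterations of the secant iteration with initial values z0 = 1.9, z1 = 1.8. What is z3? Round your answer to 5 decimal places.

1.84657

f(1.9) = -0.0802159, f(1.8) = 0.0660640
z2 = 1.8000000 − 0.0660640·(1.8000000 − 1.9000000) / (0.0660640 − (-0.0802159)) = 1.8000000 − (-0.0066064)/(0.1462799) = 1.8451628
f(1.8451628) = 0.0020003
z3 = 1.8451628 − 0.0020003·(1.8451628 − 1.8000000) / (0.0020003 − 0.0660640) = 1.8451628 − (0.0000903)/(-0.0640637) = 1.8465729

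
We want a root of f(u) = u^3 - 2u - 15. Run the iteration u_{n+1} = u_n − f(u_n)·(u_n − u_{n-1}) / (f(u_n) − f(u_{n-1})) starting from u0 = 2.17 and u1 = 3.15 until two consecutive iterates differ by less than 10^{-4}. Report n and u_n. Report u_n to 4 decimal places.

f(2.17) = -9.121687, f(3.15) = 9.955875
u2 = 3.150000 − 9.955875·(0.980000)/(19.077562) = 2.638574;  |Δ| = 0.511426
f(2.638574) = -1.907200
u3 = 2.638574 − (-1.907200)·(-0.511426)/(-11.863075) = 2.720795;  |Δ| = 0.082221
f(2.720795) = -0.300292
u4 = 2.720795 − (-0.300292)·(0.082221)/(1.606908) = 2.736160;  |Δ| = 0.015365
f(2.736160) = 0.012139
u5 = 2.736160 − 0.012139·(0.015365)/(0.312431) = 2.735563;  |Δ| = 0.000597
f(2.735563) = -0.000072
u6 = 2.735563 − (-0.000072)·(-0.000597)/(-0.012211) = 2.735567;  |Δ| = 0.000004
|u6 − u5| = 0.000004 < 10^{-4}

n = 6, u_n = 2.7356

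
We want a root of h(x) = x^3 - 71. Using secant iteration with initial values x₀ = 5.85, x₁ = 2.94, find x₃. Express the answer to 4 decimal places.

h(5.85) = 129.201625, h(2.94) = -45.587816
x₂ = 2.940000 − (-45.587816)·(2.940000 − 5.850000) / (-45.587816 − 129.201625) = 2.940000 − (132.660545)/(-174.789441) = 3.698973
h(3.698973) = -20.389149
x₃ = 3.698973 − (-20.389149)·(3.698973 − 2.940000) / (-20.389149 − (-45.587816)) = 3.698973 − (-15.474823)/(25.198667) = 4.313086

4.3131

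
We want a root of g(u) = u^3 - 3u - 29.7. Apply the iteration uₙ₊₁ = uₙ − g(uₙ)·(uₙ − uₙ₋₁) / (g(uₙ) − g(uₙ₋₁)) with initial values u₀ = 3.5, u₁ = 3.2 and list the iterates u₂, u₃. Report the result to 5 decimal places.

g(3.5) = 2.6750000, g(3.2) = -6.5320000
u₂ = 3.2000000 − (-6.5320000)·(3.2000000 − 3.5000000) / (-6.5320000 − 2.6750000) = 3.2000000 − (1.9596000)/(-9.2070000) = 3.4128381
g(3.4128381) = -0.1876071
u₃ = 3.4128381 − (-0.1876071)·(3.4128381 − 3.2000000) / (-0.1876071 − (-6.5320000)) = 3.4128381 − (-0.0399299)/(6.3443929) = 3.4191318

3.41284, 3.41913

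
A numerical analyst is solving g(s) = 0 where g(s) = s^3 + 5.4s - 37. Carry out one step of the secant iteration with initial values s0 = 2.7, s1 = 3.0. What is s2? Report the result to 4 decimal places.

2.7919

g(2.7) = -2.737000, g(3.0) = 6.200000
s2 = 3.000000 − 6.200000·(3.000000 − 2.700000) / (6.200000 − (-2.737000)) = 3.000000 − (1.860000)/(8.937000) = 2.791876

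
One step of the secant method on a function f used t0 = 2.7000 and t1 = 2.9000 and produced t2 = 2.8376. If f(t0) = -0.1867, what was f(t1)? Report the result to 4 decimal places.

The secant line through (2.7000, -0.1867) and (2.9000, f(t1)) crosses zero at t2 = 2.8376.
So (2.7000, -0.1867), (2.9000, f(t1)), (2.8376, 0) are collinear:
f(t1) = -0.1867 · (2.9000 − 2.8376) / (2.7000 − 2.8376) = -0.1867 · (0.062400)/(-0.137600) = 0.084666

0.0847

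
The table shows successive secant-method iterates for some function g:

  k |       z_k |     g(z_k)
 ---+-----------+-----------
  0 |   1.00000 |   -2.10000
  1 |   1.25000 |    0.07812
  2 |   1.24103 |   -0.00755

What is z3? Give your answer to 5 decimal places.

1.24182

z3 = 1.24103 − (-0.00755)·(1.24103 − 1.25000) / (-0.00755 − 0.07812)
   = 1.24103 − (0.0000677)/(-0.0856700) = 1.2418205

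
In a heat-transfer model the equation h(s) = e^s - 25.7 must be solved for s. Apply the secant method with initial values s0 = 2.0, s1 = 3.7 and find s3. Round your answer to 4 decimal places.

h(2.0) = -18.310944, h(3.7) = 14.747304
s2 = 3.700000 − 14.747304·(3.700000 − 2.000000) / (14.747304 − (-18.310944)) = 3.700000 − (25.070417)/(33.058248) = 2.941629
h(2.941629) = -6.753315
s3 = 2.941629 − (-6.753315)·(2.941629 − 3.700000) / (-6.753315 − 14.747304) = 2.941629 − (5.121518)/(-21.500619) = 3.179832

3.1798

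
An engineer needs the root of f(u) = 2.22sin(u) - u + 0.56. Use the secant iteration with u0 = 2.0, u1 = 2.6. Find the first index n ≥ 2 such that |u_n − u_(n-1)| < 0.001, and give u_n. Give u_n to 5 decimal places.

n = 5, u_n = 2.26550

f(2.0) = 0.5786403, f(2.6) = -0.8955870
u2 = 2.6000000 − (-0.8955870)·(0.6000000)/(-1.4742272) = 2.2355025;  |Δ| = 0.3644975
f(2.2355025) = 0.0718552
u3 = 2.2355025 − 0.0718552·(-0.3644975)/(0.9674422) = 2.2625750;  |Δ| = 0.0270725
f(2.2625750) = 0.0070751
u4 = 2.2625750 − 0.0070751·(0.0270725)/(-0.0647802) = 2.2655317;  |Δ| = 0.0029568
f(2.2655317) = -0.0000764
u5 = 2.2655317 − (-0.0000764)·(0.0029568)/(-0.0071515) = 2.2655001;  |Δ| = 0.0000316
|u5 − u4| = 0.0000316 < 0.001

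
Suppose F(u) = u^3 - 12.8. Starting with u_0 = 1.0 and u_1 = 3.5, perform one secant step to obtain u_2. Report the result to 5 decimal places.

F(1.0) = -11.8000000, F(3.5) = 30.0750000
u_2 = 3.5000000 − 30.0750000·(3.5000000 − 1.0000000) / (30.0750000 − (-11.8000000)) = 3.5000000 − (75.1875000)/(41.8750000) = 1.7044776

1.70448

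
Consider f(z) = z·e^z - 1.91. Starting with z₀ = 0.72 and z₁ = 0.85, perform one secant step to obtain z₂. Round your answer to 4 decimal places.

f(0.72) = -0.430808, f(0.85) = 0.078700
z₂ = 0.850000 − 0.078700·(0.850000 − 0.720000) / (0.078700 − (-0.430808)) = 0.850000 − (0.010231)/(0.509508) = 0.829920

0.8299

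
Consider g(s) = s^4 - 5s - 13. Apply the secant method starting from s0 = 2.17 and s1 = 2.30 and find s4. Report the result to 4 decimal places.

g(2.17) = -1.676261, g(2.30) = 3.484100
s2 = 2.300000 − 3.484100·(2.300000 − 2.170000) / (3.484100 − (-1.676261)) = 2.300000 − (0.452933)/(5.160361) = 2.212228
g(2.212228) = -0.110350
s3 = 2.212228 − (-0.110350)·(2.212228 − 2.300000) / (-0.110350 − 3.484100) = 2.212228 − (0.009686)/(-3.594450) = 2.214923
g(2.214923) = -0.006917
s4 = 2.214923 − (-0.006917)·(2.214923 − 2.212228) / (-0.006917 − (-0.110350)) = 2.214923 − (-0.000019)/(0.103434) = 2.215103

2.2151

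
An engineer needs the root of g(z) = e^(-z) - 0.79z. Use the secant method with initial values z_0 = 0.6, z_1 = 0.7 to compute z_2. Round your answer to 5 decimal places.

0.65701

g(0.6) = 0.0748116, g(0.7) = -0.0564147
z_2 = 0.7000000 − (-0.0564147)·(0.7000000 − 0.6000000) / (-0.0564147 − 0.0748116) = 0.7000000 − (-0.0056415)/(-0.1312263) = 0.6570096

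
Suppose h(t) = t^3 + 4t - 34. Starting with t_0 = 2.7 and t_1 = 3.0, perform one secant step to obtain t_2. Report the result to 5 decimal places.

2.82388

h(2.7) = -3.5170000, h(3.0) = 5.0000000
t_2 = 3.0000000 − 5.0000000·(3.0000000 − 2.7000000) / (5.0000000 − (-3.5170000)) = 3.0000000 − (1.5000000)/(8.5170000) = 2.8238816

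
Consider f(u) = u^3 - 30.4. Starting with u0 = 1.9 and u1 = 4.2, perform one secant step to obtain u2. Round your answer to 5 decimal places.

f(1.9) = -23.5410000, f(4.2) = 43.6880000
u2 = 4.2000000 − 43.6880000·(4.2000000 − 1.9000000) / (43.6880000 − (-23.5410000)) = 4.2000000 − (100.4824000)/(67.2290000) = 2.7053712

2.70537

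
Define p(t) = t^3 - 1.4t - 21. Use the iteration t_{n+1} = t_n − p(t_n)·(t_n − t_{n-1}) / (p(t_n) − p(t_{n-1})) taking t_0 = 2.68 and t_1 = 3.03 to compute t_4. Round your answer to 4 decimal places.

p(2.68) = -5.503168, p(3.03) = 2.576127
t_2 = 3.030000 − 2.576127·(3.030000 − 2.680000) / (2.576127 − (-5.503168)) = 3.030000 − (0.901644)/(8.079295) = 2.918401
p(2.918401) = -0.229562
t_3 = 2.918401 − (-0.229562)·(2.918401 − 3.030000) / (-0.229562 − 2.576127) = 2.918401 − (0.025619)/(-2.805689) = 2.927532
p(2.927532) = -0.008305
t_4 = 2.927532 − (-0.008305)·(2.927532 − 2.918401) / (-0.008305 − (-0.229562)) = 2.927532 − (-0.000076)/(0.221257) = 2.927874

2.9279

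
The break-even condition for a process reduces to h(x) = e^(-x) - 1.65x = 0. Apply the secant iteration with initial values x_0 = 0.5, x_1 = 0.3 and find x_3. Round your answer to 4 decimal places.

h(0.5) = -0.218469, h(0.3) = 0.245818
x_2 = 0.300000 − 0.245818·(0.300000 − 0.500000) / (0.245818 − (-0.218469)) = 0.300000 − (-0.049164)/(0.464288) = 0.405891
h(0.405891) = -0.003336
x_3 = 0.405891 − (-0.003336)·(0.405891 − 0.300000) / (-0.003336 − 0.245818) = 0.405891 − (-0.000353)/(-0.249154) = 0.404473

0.4045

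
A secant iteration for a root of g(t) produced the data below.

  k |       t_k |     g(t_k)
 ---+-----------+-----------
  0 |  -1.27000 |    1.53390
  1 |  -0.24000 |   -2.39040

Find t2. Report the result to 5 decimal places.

t2 = -0.24000 − (-2.39040)·(-0.24000 − (-1.27000)) / (-2.39040 − 1.53390)
   = -0.24000 − (-2.4621120)/(-3.9243000) = -0.8674016

-0.86740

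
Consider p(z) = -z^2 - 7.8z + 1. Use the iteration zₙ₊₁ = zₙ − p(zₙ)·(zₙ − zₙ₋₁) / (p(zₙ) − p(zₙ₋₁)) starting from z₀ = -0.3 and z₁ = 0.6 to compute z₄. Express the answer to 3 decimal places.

0.126

p(-0.3) = 3.25000, p(0.6) = -4.04000
z₂ = 0.60000 − (-4.04000)·(0.60000 − (-0.30000)) / (-4.04000 − 3.25000) = 0.60000 − (-3.63600)/(-7.29000) = 0.10123
p(0.10123) = 0.20012
z₃ = 0.10123 − 0.20012·(0.10123 − 0.60000) / (0.20012 − (-4.04000)) = 0.10123 − (-0.09981)/(4.24012) = 0.12477
p(0.12477) = 0.01119
z₄ = 0.12477 − 0.01119·(0.12477 − 0.10123) / (0.01119 − 0.20012) = 0.12477 − (0.00026)/(-0.18893) = 0.12617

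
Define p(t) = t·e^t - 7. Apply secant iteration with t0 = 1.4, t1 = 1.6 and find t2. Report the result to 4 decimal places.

1.5177

p(1.4) = -1.322720, p(1.6) = 0.924852
t2 = 1.600000 − 0.924852·(1.600000 − 1.400000) / (0.924852 − (-1.322720)) = 1.600000 − (0.184970)/(2.247572) = 1.517702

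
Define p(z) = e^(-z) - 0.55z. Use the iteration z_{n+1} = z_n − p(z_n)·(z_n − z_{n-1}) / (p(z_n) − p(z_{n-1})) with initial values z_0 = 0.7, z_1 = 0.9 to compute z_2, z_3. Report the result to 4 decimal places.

p(0.7) = 0.111585, p(0.9) = -0.088430
z_2 = 0.900000 − (-0.088430)·(0.900000 − 0.700000) / (-0.088430 − 0.111585) = 0.900000 − (-0.017686)/(-0.200016) = 0.811577
p(0.811577) = -0.002210
z_3 = 0.811577 − (-0.002210)·(0.811577 − 0.900000) / (-0.002210 − (-0.088430)) = 0.811577 − (0.000195)/(0.086220) = 0.809310

0.8116, 0.8093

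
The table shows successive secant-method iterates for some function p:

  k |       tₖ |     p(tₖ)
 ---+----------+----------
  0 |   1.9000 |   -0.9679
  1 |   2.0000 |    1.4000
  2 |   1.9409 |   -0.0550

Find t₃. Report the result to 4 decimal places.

1.9431

t₃ = 1.9409 − (-0.0550)·(1.9409 − 2.0000) / (-0.0550 − 1.4000)
   = 1.9409 − (0.003250)/(-1.455000) = 1.943134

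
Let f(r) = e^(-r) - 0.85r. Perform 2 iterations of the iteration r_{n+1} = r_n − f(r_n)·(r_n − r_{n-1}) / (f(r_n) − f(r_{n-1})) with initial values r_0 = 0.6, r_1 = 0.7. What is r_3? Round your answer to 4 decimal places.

f(0.6) = 0.038812, f(0.7) = -0.098415
r_2 = 0.700000 − (-0.098415)·(0.700000 − 0.600000) / (-0.098415 − 0.038812) = 0.700000 − (-0.009841)/(-0.137226) = 0.628283
f(0.628283) = -0.000533
r_3 = 0.628283 − (-0.000533)·(0.628283 − 0.700000) / (-0.000533 − (-0.098415)) = 0.628283 − (0.000038)/(0.097881) = 0.627892

0.6279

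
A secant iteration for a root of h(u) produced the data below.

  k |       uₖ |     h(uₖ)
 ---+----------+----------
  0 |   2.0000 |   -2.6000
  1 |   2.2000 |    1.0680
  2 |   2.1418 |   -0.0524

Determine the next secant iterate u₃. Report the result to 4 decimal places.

u₃ = 2.1418 − (-0.0524)·(2.1418 − 2.2000) / (-0.0524 − 1.0680)
   = 2.1418 − (0.003050)/(-1.120400) = 2.144522

2.1445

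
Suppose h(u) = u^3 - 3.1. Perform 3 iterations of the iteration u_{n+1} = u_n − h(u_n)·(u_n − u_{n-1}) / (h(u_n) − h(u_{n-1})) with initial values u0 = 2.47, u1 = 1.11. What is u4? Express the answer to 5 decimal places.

h(2.47) = 11.9692230, h(1.11) = -1.7323690
u2 = 1.1100000 − (-1.7323690)·(1.1100000 − 2.4700000) / (-1.7323690 − 11.9692230) = 1.1100000 − (2.3560218)/(-13.7015920) = 1.2819524
h(1.2819524) = -0.9932368
u3 = 1.2819524 − (-0.9932368)·(1.2819524 − 1.1100000) / (-0.9932368 − (-1.7323690)) = 1.2819524 − (-0.1707895)/(0.7391322) = 1.5130200
h(1.5130200) = 0.3636500
u4 = 1.5130200 − 0.3636500·(1.5130200 − 1.2819524) / (0.3636500 − (-0.9932368)) = 1.5130200 − (0.0840277)/(1.3568868) = 1.4510931

1.45109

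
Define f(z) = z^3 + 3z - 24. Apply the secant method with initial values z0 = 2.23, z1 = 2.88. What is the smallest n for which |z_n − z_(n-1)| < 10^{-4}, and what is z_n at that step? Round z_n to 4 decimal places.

n = 5, z_n = 2.5397

f(2.23) = -6.220433, f(2.88) = 8.527872
z2 = 2.880000 − 8.527872·(0.650000)/(14.748305) = 2.504152;  |Δ| = 0.375848
f(2.504152) = -0.784559
z3 = 2.504152 − (-0.784559)·(-0.375848)/(-9.312431) = 2.535817;  |Δ| = 0.031665
f(2.535817) = -0.086315
z4 = 2.535817 − (-0.086315)·(0.031665)/(0.698243) = 2.539731;  |Δ| = 0.003914
f(2.539731) = 0.001056
z5 = 2.539731 − 0.001056·(0.003914)/(0.087371) = 2.539684;  |Δ| = 0.000047
|z5 − z4| = 0.000047 < 10^{-4}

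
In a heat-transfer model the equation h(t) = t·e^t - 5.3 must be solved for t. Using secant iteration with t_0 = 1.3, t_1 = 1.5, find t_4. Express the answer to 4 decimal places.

h(1.3) = -0.529914, h(1.5) = 1.422534
t_2 = 1.500000 − 1.422534·(1.500000 − 1.300000) / (1.422534 − (-0.529914)) = 1.500000 − (0.284507)/(1.952448) = 1.354282
h(1.354282) = -0.053540
t_3 = 1.354282 − (-0.053540)·(1.354282 − 1.500000) / (-0.053540 − 1.422534) = 1.354282 − (0.007802)/(-1.476074) = 1.359568
h(1.359568) = -0.005152
t_4 = 1.359568 − (-0.005152)·(1.359568 − 1.354282) / (-0.005152 − (-0.053540)) = 1.359568 − (-0.000027)/(0.048388) = 1.360130

1.3601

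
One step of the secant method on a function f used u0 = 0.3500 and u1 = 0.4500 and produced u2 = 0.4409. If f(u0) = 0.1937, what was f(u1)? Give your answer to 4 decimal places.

-0.0194

The secant line through (0.3500, 0.1937) and (0.4500, f(u1)) crosses zero at u2 = 0.4409.
So (0.3500, 0.1937), (0.4500, f(u1)), (0.4409, 0) are collinear:
f(u1) = 0.1937 · (0.4500 − 0.4409) / (0.3500 − 0.4409) = 0.1937 · (0.009100)/(-0.090900) = -0.019391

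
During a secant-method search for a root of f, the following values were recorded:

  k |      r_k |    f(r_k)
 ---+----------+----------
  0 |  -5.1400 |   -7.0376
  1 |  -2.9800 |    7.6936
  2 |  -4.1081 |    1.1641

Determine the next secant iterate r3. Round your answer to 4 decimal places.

-4.3092

r3 = -4.1081 − 1.1641·(-4.1081 − (-2.9800)) / (1.1641 − 7.6936)
   = -4.1081 − (-1.313221)/(-6.529500) = -4.309221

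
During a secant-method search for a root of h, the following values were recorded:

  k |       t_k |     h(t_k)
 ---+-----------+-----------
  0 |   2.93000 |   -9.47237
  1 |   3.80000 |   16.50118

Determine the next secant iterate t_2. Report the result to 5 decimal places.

t_2 = 3.80000 − 16.50118·(3.80000 − 2.93000) / (16.50118 − (-9.47237))
   = 3.80000 − (14.3560266)/(25.9735500) = 3.2472828

3.24728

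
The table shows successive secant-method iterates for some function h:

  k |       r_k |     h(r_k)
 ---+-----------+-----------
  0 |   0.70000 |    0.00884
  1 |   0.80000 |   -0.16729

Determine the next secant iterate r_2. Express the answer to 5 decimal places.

0.70502

r_2 = 0.80000 − (-0.16729)·(0.80000 − 0.70000) / (-0.16729 − 0.00884)
   = 0.80000 − (-0.0167290)/(-0.1761300) = 0.7050190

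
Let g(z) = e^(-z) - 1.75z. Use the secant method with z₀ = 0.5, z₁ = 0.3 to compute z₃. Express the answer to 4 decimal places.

0.3878

g(0.5) = -0.268469, g(0.3) = 0.215818
z₂ = 0.300000 − 0.215818·(0.300000 − 0.500000) / (0.215818 − (-0.268469)) = 0.300000 − (-0.043164)/(0.484288) = 0.389128
g(0.389128) = -0.003327
z₃ = 0.389128 − (-0.003327)·(0.389128 − 0.300000) / (-0.003327 − 0.215818) = 0.389128 − (-0.000297)/(-0.219145) = 0.387775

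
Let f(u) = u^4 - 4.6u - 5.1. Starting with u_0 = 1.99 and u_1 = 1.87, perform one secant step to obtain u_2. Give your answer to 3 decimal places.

f(1.99) = 1.42839, f(1.87) = -1.47369
u_2 = 1.87000 − (-1.47369)·(1.87000 − 1.99000) / (-1.47369 − 1.42839) = 1.87000 − (0.17684)/(-2.90208) = 1.93094

1.931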